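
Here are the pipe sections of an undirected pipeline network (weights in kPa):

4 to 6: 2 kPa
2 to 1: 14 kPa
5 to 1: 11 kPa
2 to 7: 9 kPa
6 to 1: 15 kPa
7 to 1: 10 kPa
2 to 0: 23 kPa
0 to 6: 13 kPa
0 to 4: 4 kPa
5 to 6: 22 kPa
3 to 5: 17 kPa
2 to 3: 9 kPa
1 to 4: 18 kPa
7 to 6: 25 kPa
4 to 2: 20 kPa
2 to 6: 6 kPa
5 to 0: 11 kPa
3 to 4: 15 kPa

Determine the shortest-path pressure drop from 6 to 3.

15 kPa

Shortest distances from 6:
6: 0
4: 2  (via 6)
0: 6  (via 4)
2: 6  (via 6)
1: 15  (via 6)
3: 15  (via 2)
Shortest route: 6–2–3 = 15 kPa.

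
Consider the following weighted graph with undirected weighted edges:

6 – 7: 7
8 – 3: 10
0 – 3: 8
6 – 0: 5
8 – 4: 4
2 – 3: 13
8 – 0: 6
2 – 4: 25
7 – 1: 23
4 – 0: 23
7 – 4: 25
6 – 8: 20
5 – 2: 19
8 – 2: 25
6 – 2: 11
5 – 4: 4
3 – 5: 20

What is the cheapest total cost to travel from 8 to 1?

41

Enumerating some paths:
8 - 6 - 7 - 1: 20+7+23 = 50
8 - 0 - 6 - 7 - 1: 6+5+7+23 = 41
8 - 4 - 7 - 1: 4+25+23 = 52
The minimum is 41 via 8 - 0 - 6 - 7 - 1.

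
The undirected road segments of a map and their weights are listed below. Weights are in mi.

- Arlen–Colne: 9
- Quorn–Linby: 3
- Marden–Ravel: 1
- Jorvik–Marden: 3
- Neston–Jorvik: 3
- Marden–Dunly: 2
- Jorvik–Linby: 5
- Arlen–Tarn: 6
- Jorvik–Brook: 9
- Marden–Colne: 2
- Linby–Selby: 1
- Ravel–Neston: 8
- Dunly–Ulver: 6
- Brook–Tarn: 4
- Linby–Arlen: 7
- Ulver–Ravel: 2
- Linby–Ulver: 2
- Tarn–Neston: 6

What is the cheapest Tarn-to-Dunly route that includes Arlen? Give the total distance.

19 mi

Shortest Tarn→Arlen: Tarn → Arlen = 6
Shortest Arlen→Dunly: Arlen → Colne → Marden → Dunly = 13
Total via Arlen: 6 + 13 = 19 mi.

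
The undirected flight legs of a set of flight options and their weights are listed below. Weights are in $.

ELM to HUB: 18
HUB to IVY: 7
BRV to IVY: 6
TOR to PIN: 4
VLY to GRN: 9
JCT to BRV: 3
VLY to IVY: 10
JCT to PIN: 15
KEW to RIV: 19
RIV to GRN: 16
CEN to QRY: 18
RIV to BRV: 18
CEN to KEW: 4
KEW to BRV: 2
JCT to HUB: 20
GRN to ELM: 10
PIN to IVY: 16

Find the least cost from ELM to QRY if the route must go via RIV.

$67

Shortest ELM→RIV: ELM–GRN–RIV = 26
Best RIV to QRY: RIV–KEW–CEN–QRY costing 41
Total via RIV: 26 + 41 = $67.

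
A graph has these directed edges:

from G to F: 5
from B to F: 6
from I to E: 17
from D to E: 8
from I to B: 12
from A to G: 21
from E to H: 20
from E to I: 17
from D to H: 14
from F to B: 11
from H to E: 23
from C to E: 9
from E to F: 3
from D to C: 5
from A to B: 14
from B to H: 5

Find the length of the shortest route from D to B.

22

Enumerating some paths:
D - E - F - B: 8+3+11 = 22
D - C - E - F - B: 5+9+3+11 = 28
D - E - I - B: 8+17+12 = 37
The minimum is 22 via D - E - F - B.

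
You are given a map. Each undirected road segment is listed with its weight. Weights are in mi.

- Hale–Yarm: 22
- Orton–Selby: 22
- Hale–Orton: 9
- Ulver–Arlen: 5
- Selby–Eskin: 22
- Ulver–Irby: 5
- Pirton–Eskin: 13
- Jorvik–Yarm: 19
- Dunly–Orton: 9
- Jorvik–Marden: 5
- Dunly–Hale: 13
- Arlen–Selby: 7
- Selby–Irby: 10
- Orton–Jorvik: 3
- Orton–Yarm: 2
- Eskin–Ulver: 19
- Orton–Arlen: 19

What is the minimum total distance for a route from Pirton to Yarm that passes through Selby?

Shortest Pirton→Selby: Pirton → Eskin → Selby = 35
Best Selby to Yarm: Selby → Orton → Yarm costing 24
Total via Selby: 35 + 24 = 59 mi.

59 mi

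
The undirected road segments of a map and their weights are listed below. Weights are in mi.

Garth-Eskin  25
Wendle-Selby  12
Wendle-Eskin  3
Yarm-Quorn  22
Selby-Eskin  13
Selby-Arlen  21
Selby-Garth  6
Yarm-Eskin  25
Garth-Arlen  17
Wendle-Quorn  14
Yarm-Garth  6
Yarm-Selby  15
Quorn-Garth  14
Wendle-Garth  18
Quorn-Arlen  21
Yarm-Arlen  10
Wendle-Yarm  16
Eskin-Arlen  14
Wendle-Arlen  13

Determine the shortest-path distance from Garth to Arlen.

16 mi

Settle nodes by increasing distance from Garth:
Garth: 0
Selby: 6  (via Garth)
Yarm: 6  (via Garth)
Quorn: 14  (via Garth)
Arlen: 16  (via Yarm)
Shortest route: Garth → Yarm → Arlen = 16 mi.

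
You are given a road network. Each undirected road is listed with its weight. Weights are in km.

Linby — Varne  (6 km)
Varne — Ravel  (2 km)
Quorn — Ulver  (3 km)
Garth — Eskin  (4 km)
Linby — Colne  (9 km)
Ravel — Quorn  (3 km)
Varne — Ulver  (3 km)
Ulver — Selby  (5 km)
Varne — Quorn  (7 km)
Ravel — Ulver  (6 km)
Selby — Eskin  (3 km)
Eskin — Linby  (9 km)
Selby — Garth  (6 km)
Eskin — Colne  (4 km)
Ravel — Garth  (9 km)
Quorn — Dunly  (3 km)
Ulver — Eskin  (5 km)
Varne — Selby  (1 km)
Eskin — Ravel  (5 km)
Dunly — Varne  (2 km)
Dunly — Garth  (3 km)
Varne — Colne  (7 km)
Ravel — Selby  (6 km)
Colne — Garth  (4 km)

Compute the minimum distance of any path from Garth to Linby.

Shortest distances from Garth:
Garth: 0
Dunly: 3  (via Garth)
Colne: 4  (via Garth)
Eskin: 4  (via Garth)
Varne: 5  (via Dunly)
Quorn: 6  (via Dunly)
Selby: 6  (via Garth)
Ravel: 7  (via Varne)
Ulver: 8  (via Varne)
Linby: 11  (via Varne)
Shortest route: Garth–Dunly–Varne–Linby = 11 km.

11 km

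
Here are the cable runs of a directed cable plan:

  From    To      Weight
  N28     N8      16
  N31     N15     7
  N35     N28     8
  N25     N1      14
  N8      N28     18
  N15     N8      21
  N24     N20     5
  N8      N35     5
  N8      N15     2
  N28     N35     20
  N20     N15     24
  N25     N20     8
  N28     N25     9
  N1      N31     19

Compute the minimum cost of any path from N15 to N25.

Running Dijkstra from N15:
N15: 0
N8: 21  (via N15)
N35: 26  (via N8)
N28: 34  (via N35)
N25: 43  (via N28)
Shortest route: N15 → N8 → N35 → N28 → N25 = 43.

43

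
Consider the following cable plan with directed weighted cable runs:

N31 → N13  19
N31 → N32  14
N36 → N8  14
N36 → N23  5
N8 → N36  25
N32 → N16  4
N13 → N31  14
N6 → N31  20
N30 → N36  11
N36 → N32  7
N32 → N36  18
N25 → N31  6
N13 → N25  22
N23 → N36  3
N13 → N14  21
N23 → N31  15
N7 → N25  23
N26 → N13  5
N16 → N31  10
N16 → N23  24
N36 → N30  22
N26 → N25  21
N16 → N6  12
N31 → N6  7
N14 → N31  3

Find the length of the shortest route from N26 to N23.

56

Running Dijkstra from N26:
N26: 0
N13: 5  (via N26)
N31: 19  (via N13)
N25: 21  (via N26)
N14: 26  (via N13)
N6: 26  (via N31)
N32: 33  (via N31)
N16: 37  (via N32)
N36: 51  (via N32)
N23: 56  (via N36)
Shortest route: N26–N13–N31–N32–N36–N23 = 56.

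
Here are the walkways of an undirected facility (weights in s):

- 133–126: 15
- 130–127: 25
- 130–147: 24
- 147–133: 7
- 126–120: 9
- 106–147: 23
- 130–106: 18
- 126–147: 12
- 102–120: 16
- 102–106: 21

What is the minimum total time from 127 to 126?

61 s

Compare a few routes:
127–130–147–133–126: 25+24+7+15 = 71
127–130–106–147–126: 25+18+23+12 = 78
127–130–106–147–133–126: 25+18+23+7+15 = 88
127–130–147–126: 25+24+12 = 61
Cheapest is 127–130–147–126 at 61 s.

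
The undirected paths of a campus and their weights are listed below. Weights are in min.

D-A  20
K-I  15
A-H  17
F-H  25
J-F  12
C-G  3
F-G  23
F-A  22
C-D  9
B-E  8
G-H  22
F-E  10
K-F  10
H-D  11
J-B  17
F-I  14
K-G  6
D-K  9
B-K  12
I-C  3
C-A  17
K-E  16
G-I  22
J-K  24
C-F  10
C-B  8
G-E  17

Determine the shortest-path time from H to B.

Enumerating some paths:
H → G → C → B: 22+3+8 = 33
H → D → C → B: 11+9+8 = 28
H → D → K → B: 11+9+12 = 32
The minimum is 28 min via H → D → C → B.

28 min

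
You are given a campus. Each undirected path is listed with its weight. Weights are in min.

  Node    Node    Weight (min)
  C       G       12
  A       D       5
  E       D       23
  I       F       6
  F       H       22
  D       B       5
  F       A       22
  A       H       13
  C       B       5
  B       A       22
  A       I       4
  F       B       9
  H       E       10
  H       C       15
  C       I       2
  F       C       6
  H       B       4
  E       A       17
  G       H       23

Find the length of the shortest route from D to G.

22 min

Enumerating some paths:
D–B–F–C–G: 5+9+6+12 = 32
D–A–I–C–G: 5+4+2+12 = 23
D–B–C–G: 5+5+12 = 22
The minimum is 22 min via D–B–C–G.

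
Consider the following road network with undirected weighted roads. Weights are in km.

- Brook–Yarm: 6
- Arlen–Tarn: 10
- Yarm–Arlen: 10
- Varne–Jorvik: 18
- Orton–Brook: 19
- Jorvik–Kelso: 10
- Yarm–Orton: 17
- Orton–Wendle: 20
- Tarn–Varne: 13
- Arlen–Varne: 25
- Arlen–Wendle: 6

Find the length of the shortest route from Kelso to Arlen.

Shortest distances from Kelso:
Kelso: 0
Jorvik: 10  (via Kelso)
Varne: 28  (via Jorvik)
Tarn: 41  (via Varne)
Arlen: 51  (via Tarn)
Shortest route: Kelso → Jorvik → Varne → Tarn → Arlen = 51 km.

51 km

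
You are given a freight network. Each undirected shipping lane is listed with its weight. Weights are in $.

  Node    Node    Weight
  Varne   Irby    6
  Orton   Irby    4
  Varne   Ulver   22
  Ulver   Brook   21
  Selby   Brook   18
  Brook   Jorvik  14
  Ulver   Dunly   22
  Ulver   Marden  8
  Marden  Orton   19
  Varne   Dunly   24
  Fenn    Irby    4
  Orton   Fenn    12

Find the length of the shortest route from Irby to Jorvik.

$63

Enumerating some paths:
Irby–Fenn–Orton–Marden–Ulver–Brook–Jorvik: 4+12+19+8+21+14 = 78
Irby–Orton–Marden–Ulver–Brook–Jorvik: 4+19+8+21+14 = 66
Irby–Varne–Ulver–Brook–Jorvik: 6+22+21+14 = 63
Irby–Varne–Dunly–Ulver–Brook–Jorvik: 6+24+22+21+14 = 87
The minimum is $63 via Irby–Varne–Ulver–Brook–Jorvik.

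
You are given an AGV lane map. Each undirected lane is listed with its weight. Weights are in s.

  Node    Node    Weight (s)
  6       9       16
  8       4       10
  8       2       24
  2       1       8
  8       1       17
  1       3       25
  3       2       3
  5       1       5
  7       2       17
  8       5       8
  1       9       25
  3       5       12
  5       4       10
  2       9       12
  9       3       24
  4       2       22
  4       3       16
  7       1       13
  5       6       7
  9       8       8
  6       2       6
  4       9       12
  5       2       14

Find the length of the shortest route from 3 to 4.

16 s

Shortest distances from 3:
3: 0
2: 3  (via 3)
6: 9  (via 2)
1: 11  (via 2)
5: 12  (via 3)
9: 15  (via 2)
4: 16  (via 3)
Shortest route: 3 → 4 = 16 s.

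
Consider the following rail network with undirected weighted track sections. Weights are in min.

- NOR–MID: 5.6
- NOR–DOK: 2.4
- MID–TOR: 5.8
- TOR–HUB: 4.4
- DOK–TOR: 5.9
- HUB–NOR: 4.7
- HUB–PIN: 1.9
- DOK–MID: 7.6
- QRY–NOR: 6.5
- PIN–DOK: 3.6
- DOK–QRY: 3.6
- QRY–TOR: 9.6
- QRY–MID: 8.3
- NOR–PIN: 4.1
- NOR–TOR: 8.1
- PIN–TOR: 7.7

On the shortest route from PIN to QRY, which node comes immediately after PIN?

Candidate routes:
PIN–NOR–DOK–QRY: 4.1+2.4+3.6 = 10.1
PIN–NOR–QRY: 4.1+6.5 = 10.6
PIN–DOK–QRY: 3.6+3.6 = 7.2
PIN–DOK–NOR–QRY: 3.6+2.4+6.5 = 12.5
Cheapest is PIN–DOK–QRY at 7.2 min.
So from PIN the first move is to DOK.

DOK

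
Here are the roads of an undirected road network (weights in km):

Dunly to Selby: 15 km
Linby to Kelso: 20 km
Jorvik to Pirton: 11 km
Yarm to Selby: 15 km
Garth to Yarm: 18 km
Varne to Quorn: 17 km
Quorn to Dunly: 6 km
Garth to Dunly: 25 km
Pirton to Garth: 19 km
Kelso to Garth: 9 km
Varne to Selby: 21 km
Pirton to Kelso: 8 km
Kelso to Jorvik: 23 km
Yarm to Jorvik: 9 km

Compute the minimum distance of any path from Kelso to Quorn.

Enumerating some paths:
Kelso → Garth → Dunly → Quorn: 9+25+6 = 40
Kelso → Pirton → Garth → Dunly → Quorn: 8+19+25+6 = 58
Kelso → Garth → Yarm → Selby → Dunly → Quorn: 9+18+15+15+6 = 63
The minimum is 40 km via Kelso → Garth → Dunly → Quorn.

40 km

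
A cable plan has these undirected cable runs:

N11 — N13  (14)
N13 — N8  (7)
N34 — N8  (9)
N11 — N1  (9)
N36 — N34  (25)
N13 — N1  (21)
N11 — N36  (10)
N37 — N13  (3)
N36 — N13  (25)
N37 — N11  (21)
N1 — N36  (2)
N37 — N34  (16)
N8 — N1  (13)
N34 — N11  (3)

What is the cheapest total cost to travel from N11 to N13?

Compare a few routes:
N11 - N34 - N8 - N13: 3+9+7 = 19
N11 - N13: 14 = 14
The minimum is 14 via N11 - N13.

14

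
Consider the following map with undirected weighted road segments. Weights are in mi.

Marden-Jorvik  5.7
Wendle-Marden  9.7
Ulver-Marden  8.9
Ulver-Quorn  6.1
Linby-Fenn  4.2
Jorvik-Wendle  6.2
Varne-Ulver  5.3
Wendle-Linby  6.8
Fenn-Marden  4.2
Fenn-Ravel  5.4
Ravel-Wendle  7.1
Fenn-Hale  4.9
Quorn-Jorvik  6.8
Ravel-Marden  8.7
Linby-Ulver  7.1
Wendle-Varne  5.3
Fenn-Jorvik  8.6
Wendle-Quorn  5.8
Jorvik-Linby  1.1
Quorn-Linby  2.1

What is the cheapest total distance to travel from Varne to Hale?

Running Dijkstra from Varne:
Varne: 0
Wendle: 5.3  (via Varne)
Ulver: 5.3  (via Varne)
Quorn: 11.1  (via Wendle)
Jorvik: 11.5  (via Wendle)
Linby: 12.1  (via Wendle)
Ravel: 12.4  (via Wendle)
Marden: 14.2  (via Ulver)
Fenn: 16.3  (via Linby)
Hale: 21.2  (via Fenn)
Shortest route: Varne–Wendle–Linby–Fenn–Hale = 21.2 mi.

21.2 mi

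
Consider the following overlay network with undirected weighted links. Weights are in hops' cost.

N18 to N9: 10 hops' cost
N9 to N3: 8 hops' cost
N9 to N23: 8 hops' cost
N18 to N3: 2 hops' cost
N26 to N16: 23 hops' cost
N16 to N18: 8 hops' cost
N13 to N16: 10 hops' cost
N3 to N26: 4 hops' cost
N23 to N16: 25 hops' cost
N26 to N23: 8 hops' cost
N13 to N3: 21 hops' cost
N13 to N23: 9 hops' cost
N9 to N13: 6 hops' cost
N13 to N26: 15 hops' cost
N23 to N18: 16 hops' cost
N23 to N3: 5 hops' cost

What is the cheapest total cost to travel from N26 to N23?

8 hops' cost

Candidate routes:
N26 → N23: 8 = 8
N26 → N3 → N23: 4+5 = 9
The minimum is 8 hops' cost via N26 → N23.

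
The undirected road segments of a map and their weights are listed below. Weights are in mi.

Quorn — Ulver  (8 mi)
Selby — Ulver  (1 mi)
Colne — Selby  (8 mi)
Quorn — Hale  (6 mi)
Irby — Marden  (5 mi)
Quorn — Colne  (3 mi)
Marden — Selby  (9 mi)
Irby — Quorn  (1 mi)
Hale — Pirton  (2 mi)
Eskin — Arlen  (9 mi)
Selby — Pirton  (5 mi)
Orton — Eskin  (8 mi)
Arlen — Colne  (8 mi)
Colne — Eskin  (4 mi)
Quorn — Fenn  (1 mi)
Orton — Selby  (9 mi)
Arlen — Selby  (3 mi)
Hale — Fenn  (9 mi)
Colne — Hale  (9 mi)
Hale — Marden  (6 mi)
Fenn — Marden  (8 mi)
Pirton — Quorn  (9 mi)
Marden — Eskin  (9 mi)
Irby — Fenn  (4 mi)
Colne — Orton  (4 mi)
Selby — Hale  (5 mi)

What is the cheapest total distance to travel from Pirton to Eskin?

15 mi

Enumerating some paths:
Pirton–Quorn–Colne–Eskin: 9+3+4 = 16
Pirton–Hale–Colne–Eskin: 2+9+4 = 15
Cheapest is Pirton–Hale–Colne–Eskin at 15 mi.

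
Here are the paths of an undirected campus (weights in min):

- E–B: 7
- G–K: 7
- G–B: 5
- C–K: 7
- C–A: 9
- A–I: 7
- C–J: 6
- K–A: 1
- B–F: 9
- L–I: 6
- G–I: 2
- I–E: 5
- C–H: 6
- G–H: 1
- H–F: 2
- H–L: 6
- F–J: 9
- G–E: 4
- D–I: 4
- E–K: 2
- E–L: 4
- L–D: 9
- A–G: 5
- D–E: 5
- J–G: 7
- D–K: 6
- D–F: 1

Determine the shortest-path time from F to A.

Settle nodes by increasing distance from F:
F: 0
D: 1  (via F)
H: 2  (via F)
G: 3  (via H)
I: 5  (via D)
E: 6  (via D)
K: 7  (via D)
A: 8  (via G)
Shortest route: F–H–G–A = 8 min.

8 min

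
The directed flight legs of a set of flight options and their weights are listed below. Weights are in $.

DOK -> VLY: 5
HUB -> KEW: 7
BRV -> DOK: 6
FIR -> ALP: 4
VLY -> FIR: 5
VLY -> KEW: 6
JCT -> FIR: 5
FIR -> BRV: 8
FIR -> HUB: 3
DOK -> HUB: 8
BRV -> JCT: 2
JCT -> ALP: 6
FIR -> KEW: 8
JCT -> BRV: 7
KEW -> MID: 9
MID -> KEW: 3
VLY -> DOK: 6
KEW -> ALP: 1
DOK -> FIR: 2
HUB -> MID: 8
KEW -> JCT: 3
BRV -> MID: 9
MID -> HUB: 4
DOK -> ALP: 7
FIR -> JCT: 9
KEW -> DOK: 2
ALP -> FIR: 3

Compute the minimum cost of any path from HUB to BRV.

Running Dijkstra from HUB:
HUB: 0
KEW: 7  (via HUB)
MID: 8  (via HUB)
ALP: 8  (via KEW)
DOK: 9  (via KEW)
JCT: 10  (via KEW)
FIR: 11  (via ALP)
VLY: 14  (via DOK)
BRV: 17  (via JCT)
Shortest route: HUB–KEW–JCT–BRV = $17.

$17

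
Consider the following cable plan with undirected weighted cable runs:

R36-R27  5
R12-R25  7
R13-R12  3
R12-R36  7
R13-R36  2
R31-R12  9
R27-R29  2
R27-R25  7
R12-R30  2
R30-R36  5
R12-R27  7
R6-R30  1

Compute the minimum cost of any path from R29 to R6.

Running Dijkstra from R29:
R29: 0
R27: 2  (via R29)
R36: 7  (via R27)
R13: 9  (via R36)
R12: 9  (via R27)
R25: 9  (via R27)
R30: 11  (via R12)
R6: 12  (via R30)
Shortest route: R29 → R27 → R12 → R30 → R6 = 12.

12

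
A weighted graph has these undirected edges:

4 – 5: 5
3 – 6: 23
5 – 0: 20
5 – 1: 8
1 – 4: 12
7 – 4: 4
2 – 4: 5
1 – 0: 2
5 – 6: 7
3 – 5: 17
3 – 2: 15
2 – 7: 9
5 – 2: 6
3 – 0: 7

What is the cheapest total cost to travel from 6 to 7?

16

Candidate routes:
6 → 5 → 4 → 7: 7+5+4 = 16
6 → 5 → 2 → 4 → 7: 7+6+5+4 = 22
6 → 5 → 2 → 7: 7+6+9 = 22
The minimum is 16 via 6 → 5 → 4 → 7.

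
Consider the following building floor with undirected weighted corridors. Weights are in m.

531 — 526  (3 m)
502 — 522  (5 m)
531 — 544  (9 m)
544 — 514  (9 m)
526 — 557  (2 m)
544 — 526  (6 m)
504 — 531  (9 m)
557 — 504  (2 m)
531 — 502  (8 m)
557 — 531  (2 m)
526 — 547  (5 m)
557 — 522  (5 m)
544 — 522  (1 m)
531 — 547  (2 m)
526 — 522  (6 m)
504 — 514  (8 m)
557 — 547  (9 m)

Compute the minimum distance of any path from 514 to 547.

14 m

Enumerating some paths:
514 → 504 → 557 → 531 → 547: 8+2+2+2 = 14
514 → 504 → 557 → 547: 8+2+9 = 19
514 → 504 → 557 → 526 → 531 → 547: 8+2+2+3+2 = 17
514 → 504 → 557 → 526 → 547: 8+2+2+5 = 17
The minimum is 14 m via 514 → 504 → 557 → 531 → 547.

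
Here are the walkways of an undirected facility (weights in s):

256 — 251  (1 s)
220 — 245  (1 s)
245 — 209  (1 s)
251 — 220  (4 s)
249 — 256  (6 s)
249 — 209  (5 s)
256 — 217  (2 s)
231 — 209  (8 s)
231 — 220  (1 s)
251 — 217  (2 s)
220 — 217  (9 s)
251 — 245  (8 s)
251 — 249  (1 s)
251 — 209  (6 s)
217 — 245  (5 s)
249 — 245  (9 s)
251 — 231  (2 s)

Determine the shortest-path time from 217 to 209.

Running Dijkstra from 217:
217: 0
256: 2  (via 217)
251: 2  (via 217)
249: 3  (via 251)
231: 4  (via 251)
220: 5  (via 231)
245: 5  (via 217)
209: 6  (via 245)
Shortest route: 217 → 245 → 209 = 6 s.

6 s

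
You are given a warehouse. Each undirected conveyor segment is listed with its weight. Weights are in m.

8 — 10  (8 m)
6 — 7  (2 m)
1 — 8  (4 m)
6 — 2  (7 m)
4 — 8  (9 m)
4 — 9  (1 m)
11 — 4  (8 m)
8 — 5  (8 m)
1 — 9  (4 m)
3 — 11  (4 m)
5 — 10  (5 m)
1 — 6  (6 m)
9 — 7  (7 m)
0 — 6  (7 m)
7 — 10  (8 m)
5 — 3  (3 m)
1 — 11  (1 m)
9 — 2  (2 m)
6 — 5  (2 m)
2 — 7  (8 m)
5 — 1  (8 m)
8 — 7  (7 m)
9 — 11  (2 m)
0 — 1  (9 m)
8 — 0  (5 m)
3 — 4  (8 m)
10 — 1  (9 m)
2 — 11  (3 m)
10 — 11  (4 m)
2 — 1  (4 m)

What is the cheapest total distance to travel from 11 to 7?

Enumerating some paths:
11–3–5–6–7: 4+3+2+2 = 11
11–2–7: 3+8 = 11
11–9–7: 2+7 = 9
Cheapest is 11–9–7 at 9 m.

9 m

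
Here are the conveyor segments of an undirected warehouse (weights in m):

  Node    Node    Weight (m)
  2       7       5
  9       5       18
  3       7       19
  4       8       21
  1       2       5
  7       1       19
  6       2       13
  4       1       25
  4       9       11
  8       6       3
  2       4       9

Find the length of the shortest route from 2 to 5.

Candidate routes:
2 - 4 - 9 - 5: 9+11+18 = 38
2 - 1 - 4 - 9 - 5: 5+25+11+18 = 59
The minimum is 38 m via 2 - 4 - 9 - 5.

38 m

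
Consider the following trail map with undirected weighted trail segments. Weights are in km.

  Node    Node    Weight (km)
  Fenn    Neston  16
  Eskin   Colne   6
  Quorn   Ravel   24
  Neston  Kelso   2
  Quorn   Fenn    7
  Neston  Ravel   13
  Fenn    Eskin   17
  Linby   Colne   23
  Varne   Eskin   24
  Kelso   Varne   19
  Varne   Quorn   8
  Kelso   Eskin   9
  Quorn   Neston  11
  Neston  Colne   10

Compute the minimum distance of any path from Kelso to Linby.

35 km

Running Dijkstra from Kelso:
Kelso: 0
Neston: 2  (via Kelso)
Eskin: 9  (via Kelso)
Colne: 12  (via Neston)
Quorn: 13  (via Neston)
Ravel: 15  (via Neston)
Fenn: 18  (via Neston)
Varne: 19  (via Kelso)
Linby: 35  (via Colne)
Shortest route: Kelso → Neston → Colne → Linby = 35 km.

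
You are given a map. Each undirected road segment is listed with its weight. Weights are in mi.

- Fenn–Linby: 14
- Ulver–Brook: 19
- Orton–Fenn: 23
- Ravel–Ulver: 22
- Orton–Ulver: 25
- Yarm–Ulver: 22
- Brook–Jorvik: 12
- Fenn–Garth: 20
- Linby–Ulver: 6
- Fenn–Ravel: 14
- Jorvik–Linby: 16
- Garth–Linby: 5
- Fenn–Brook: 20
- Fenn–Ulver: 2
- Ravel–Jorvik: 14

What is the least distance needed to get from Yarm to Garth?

Shortest distances from Yarm:
Yarm: 0
Ulver: 22  (via Yarm)
Fenn: 24  (via Ulver)
Linby: 28  (via Ulver)
Garth: 33  (via Linby)
Shortest route: Yarm → Ulver → Linby → Garth = 33 mi.

33 mi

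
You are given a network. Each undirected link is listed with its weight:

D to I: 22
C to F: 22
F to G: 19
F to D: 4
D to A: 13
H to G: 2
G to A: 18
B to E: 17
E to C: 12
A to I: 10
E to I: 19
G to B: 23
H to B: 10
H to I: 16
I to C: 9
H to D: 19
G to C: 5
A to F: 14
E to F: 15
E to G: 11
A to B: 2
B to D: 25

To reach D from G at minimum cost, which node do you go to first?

H

Candidate routes:
G → F → D: 19+4 = 23
G → H → D: 2+19 = 21
G → H → B → A → D: 2+10+2+13 = 27
Cheapest is G → H → D at 21.
So from G the first move is to H.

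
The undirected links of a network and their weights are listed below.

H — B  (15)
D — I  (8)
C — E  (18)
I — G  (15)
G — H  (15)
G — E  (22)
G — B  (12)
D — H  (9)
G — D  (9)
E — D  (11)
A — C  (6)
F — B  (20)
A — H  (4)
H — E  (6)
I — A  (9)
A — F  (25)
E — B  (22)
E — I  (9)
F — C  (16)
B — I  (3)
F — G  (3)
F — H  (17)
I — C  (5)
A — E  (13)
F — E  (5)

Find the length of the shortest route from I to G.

Running Dijkstra from I:
I: 0
B: 3  (via I)
C: 5  (via I)
D: 8  (via I)
A: 9  (via I)
E: 9  (via I)
H: 13  (via A)
F: 14  (via E)
G: 15  (via I)
Shortest route: I–G = 15.

15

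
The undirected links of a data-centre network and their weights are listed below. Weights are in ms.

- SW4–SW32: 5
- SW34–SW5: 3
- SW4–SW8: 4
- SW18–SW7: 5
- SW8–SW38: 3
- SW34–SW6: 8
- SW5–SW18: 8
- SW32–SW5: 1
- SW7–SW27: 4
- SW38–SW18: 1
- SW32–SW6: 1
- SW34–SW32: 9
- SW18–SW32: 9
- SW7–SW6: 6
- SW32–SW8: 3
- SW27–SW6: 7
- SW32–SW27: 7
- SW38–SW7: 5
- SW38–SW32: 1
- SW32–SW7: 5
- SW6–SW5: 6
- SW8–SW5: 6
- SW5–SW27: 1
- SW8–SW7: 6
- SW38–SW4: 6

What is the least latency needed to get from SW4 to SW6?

Shortest distances from SW4:
SW4: 0
SW8: 4  (via SW4)
SW32: 5  (via SW4)
SW5: 6  (via SW32)
SW38: 6  (via SW4)
SW6: 6  (via SW32)
Shortest route: SW4 → SW32 → SW6 = 6 ms.

6 ms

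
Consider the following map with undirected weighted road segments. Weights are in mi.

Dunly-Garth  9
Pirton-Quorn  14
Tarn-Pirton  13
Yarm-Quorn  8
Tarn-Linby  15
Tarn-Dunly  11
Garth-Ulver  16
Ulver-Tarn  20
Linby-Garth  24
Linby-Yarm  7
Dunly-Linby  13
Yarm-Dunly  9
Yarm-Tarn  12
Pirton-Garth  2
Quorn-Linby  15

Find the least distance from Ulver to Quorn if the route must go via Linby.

Shortest Ulver→Linby: Ulver–Tarn–Linby = 35
Shortest Linby→Quorn: Linby–Quorn = 15
Total via Linby: 35 + 15 = 50 mi.

50 mi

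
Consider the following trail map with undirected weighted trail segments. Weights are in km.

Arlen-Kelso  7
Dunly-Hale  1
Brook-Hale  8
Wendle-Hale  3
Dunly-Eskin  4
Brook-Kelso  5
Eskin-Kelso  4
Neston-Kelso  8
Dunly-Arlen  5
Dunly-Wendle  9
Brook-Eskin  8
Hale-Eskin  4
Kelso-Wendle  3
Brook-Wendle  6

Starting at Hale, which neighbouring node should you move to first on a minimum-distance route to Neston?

Wendle

Candidate routes:
Hale → Dunly → Wendle → Kelso → Neston: 1+9+3+8 = 21
Hale → Eskin → Kelso → Neston: 4+4+8 = 16
Hale → Dunly → Eskin → Kelso → Neston: 1+4+4+8 = 17
Hale → Wendle → Kelso → Neston: 3+3+8 = 14
The minimum is 14 km via Hale → Wendle → Kelso → Neston.
So from Hale the first move is to Wendle.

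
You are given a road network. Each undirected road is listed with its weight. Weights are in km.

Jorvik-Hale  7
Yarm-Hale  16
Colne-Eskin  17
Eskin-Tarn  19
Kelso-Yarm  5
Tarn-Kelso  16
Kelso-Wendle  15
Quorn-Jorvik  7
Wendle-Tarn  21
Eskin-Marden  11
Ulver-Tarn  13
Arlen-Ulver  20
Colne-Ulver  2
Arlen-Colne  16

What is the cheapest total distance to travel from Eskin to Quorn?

Shortest distances from Eskin:
Eskin: 0
Marden: 11  (via Eskin)
Colne: 17  (via Eskin)
Tarn: 19  (via Eskin)
Ulver: 19  (via Colne)
Arlen: 33  (via Colne)
Kelso: 35  (via Tarn)
Yarm: 40  (via Kelso)
Wendle: 40  (via Tarn)
Hale: 56  (via Yarm)
Jorvik: 63  (via Hale)
Quorn: 70  (via Jorvik)
Shortest route: Eskin → Tarn → Kelso → Yarm → Hale → Jorvik → Quorn = 70 km.

70 km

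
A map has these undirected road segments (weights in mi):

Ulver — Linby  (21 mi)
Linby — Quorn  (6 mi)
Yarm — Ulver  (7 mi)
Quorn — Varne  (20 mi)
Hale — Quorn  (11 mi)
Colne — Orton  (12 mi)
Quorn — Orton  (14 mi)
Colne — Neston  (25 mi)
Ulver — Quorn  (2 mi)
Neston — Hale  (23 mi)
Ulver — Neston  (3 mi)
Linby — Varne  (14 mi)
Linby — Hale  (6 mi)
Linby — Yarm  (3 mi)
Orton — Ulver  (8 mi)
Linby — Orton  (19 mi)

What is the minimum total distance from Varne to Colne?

Settle nodes by increasing distance from Varne:
Varne: 0
Linby: 14  (via Varne)
Yarm: 17  (via Linby)
Hale: 20  (via Linby)
Quorn: 20  (via Varne)
Ulver: 22  (via Quorn)
Neston: 25  (via Ulver)
Orton: 30  (via Ulver)
Colne: 42  (via Orton)
Shortest route: Varne–Quorn–Ulver–Orton–Colne = 42 mi.

42 mi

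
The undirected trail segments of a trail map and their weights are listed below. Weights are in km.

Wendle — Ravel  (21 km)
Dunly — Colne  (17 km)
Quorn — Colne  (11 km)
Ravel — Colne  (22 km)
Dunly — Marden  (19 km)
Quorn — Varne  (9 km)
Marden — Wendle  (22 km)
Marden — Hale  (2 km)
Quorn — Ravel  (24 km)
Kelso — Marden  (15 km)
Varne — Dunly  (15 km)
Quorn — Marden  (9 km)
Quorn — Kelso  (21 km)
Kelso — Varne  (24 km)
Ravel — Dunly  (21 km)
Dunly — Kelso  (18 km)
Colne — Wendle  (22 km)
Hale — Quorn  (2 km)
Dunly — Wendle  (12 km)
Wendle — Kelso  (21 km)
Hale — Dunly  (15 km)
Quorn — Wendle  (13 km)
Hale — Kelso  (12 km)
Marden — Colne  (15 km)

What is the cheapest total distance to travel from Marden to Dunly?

Candidate routes:
Marden - Hale - Dunly: 2+15 = 17
Marden - Quorn - Hale - Dunly: 9+2+15 = 26
Marden - Dunly: 19 = 19
Marden - Hale - Quorn - Varne - Dunly: 2+2+9+15 = 28
The minimum is 17 km via Marden - Hale - Dunly.

17 km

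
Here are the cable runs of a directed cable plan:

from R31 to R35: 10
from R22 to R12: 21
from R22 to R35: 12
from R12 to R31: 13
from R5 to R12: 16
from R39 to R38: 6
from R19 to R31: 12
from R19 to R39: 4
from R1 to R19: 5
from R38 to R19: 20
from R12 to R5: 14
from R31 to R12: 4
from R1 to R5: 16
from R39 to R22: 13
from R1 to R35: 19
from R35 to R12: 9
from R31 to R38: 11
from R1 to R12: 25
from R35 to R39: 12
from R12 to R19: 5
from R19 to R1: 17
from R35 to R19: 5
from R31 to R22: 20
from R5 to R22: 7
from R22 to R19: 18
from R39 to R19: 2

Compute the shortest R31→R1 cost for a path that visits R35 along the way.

Shortest R31→R35: R31–R35 = 10
Shortest R35→R1: R35–R19–R1 = 22
Total via R35: 10 + 22 = 32.

32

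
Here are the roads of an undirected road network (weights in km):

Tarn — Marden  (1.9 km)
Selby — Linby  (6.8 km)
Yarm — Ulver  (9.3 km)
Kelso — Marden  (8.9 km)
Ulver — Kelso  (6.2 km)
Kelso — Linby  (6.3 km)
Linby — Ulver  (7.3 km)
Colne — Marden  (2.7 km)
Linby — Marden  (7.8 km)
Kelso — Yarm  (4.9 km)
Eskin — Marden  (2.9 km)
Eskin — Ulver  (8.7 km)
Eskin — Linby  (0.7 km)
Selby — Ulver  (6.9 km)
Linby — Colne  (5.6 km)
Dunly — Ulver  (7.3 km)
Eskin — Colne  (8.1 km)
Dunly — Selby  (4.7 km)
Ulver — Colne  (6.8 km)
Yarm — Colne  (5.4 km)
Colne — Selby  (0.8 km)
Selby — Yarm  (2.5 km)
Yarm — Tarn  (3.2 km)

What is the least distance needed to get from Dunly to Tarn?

Candidate routes:
Dunly → Selby → Yarm → Tarn: 4.7+2.5+3.2 = 10.4
Dunly → Selby → Colne → Yarm → Tarn: 4.7+0.8+5.4+3.2 = 14.1
Dunly → Selby → Colne → Linby → Eskin → Marden → Tarn: 4.7+0.8+5.6+0.7+2.9+1.9 = 16.6
Dunly → Selby → Colne → Marden → Tarn: 4.7+0.8+2.7+1.9 = 10.1
Cheapest is Dunly → Selby → Colne → Marden → Tarn at 10.1 km.

10.1 km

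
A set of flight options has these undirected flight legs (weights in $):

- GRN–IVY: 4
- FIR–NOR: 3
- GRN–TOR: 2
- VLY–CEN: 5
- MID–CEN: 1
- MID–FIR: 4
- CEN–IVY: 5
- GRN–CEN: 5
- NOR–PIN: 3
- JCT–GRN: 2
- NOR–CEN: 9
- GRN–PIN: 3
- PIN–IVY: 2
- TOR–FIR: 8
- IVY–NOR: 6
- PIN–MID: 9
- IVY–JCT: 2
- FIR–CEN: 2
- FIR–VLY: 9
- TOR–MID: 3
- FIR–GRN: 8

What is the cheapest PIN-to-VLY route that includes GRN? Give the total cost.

$13

Shortest PIN→GRN: PIN → GRN = 3
Shortest GRN→VLY: GRN → CEN → VLY = 10
Total via GRN: 3 + 10 = $13.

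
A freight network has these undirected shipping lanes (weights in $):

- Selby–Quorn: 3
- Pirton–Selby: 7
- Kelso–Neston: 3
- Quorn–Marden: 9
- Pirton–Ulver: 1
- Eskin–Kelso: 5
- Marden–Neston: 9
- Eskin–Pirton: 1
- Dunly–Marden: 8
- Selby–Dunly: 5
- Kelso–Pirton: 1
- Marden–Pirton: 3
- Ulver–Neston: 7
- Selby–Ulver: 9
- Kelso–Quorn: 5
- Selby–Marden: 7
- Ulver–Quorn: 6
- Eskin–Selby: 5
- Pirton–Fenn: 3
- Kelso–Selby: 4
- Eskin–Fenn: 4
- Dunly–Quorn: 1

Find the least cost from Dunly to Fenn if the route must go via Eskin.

$12

Best Dunly to Eskin: Dunly–Quorn–Kelso–Pirton–Eskin costing 8
Best Eskin to Fenn: Eskin–Fenn costing 4
Total via Eskin: 8 + 4 = $12.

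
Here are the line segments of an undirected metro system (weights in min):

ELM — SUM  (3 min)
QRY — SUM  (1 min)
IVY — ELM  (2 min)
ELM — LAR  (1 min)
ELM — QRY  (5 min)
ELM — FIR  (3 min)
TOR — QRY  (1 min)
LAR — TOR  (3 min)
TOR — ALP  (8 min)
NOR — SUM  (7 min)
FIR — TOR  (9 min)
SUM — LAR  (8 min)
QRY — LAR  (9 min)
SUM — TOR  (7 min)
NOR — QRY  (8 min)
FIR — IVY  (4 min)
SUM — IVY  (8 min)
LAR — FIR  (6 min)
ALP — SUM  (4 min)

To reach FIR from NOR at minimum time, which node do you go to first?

SUM

Candidate routes:
NOR → SUM → ELM → FIR: 7+3+3 = 13
NOR → QRY → SUM → ELM → FIR: 8+1+3+3 = 15
Cheapest is NOR → SUM → ELM → FIR at 13 min.
So from NOR the first move is to SUM.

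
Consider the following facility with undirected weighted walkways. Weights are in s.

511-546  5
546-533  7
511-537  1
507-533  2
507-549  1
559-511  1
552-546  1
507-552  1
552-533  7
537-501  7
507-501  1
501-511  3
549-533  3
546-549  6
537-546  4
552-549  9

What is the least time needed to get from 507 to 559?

Running Dijkstra from 507:
507: 0
552: 1  (via 507)
549: 1  (via 507)
501: 1  (via 507)
546: 2  (via 552)
533: 2  (via 507)
511: 4  (via 501)
537: 5  (via 511)
559: 5  (via 511)
Shortest route: 507 → 501 → 511 → 559 = 5 s.

5 s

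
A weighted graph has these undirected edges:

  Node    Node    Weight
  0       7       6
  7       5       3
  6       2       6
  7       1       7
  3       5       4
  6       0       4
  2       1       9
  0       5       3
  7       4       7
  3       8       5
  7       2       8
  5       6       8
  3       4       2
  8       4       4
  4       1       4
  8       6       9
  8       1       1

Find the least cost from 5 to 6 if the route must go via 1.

20

Shortest 5→1: 5–7–1 = 10
Shortest 1→6: 1–8–6 = 10
Total via 1: 10 + 10 = 20.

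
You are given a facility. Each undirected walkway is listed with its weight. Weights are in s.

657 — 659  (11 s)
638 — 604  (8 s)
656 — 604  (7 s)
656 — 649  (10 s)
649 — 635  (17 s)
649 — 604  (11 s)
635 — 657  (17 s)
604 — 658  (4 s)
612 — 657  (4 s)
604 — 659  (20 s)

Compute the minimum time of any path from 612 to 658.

Candidate routes:
612 - 657 - 635 - 649 - 656 - 604 - 658: 4+17+17+10+7+4 = 59
612 - 657 - 635 - 649 - 604 - 658: 4+17+17+11+4 = 53
612 - 657 - 659 - 604 - 658: 4+11+20+4 = 39
Cheapest is 612 - 657 - 659 - 604 - 658 at 39 s.

39 s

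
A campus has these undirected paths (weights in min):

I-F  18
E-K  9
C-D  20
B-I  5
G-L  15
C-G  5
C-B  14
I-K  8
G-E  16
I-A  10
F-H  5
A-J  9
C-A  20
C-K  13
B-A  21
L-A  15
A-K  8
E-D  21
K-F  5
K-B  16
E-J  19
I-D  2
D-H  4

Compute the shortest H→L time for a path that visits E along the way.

Shortest H→E: H–F–K–E = 19
Shortest E→L: E–G–L = 31
Total via E: 19 + 31 = 50 min.

50 min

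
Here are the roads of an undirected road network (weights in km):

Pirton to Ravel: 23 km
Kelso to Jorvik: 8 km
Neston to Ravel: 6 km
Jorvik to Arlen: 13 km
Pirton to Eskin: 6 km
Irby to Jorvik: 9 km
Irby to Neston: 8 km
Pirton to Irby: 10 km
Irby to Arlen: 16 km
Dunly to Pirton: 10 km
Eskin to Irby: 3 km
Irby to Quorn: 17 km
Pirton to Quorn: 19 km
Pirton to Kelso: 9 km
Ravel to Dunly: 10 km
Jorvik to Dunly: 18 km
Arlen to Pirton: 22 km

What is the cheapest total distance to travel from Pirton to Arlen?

22 km

Settle nodes by increasing distance from Pirton:
Pirton: 0
Eskin: 6  (via Pirton)
Irby: 9  (via Eskin)
Kelso: 9  (via Pirton)
Dunly: 10  (via Pirton)
Jorvik: 17  (via Kelso)
Neston: 17  (via Irby)
Quorn: 19  (via Pirton)
Ravel: 20  (via Dunly)
Arlen: 22  (via Pirton)
Shortest route: Pirton–Arlen = 22 km.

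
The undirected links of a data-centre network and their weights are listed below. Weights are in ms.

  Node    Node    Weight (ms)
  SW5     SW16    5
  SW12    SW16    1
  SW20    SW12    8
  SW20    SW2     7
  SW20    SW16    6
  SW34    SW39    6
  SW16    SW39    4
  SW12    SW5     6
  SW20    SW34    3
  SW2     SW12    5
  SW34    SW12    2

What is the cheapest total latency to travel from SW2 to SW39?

10 ms

Candidate routes:
SW2 - SW12 - SW34 - SW39: 5+2+6 = 13
SW2 - SW20 - SW34 - SW39: 7+3+6 = 16
SW2 - SW12 - SW16 - SW39: 5+1+4 = 10
The minimum is 10 ms via SW2 - SW12 - SW16 - SW39.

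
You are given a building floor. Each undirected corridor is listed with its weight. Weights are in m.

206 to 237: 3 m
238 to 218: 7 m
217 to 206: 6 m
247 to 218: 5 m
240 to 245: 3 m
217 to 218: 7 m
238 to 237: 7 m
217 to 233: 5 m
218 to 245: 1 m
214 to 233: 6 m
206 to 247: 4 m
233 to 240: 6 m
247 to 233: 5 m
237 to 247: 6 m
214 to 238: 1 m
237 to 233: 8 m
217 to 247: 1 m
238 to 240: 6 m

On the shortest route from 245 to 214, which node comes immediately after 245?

Candidate routes:
245 - 240 - 238 - 214: 3+6+1 = 10
245 - 218 - 238 - 214: 1+7+1 = 9
245 - 240 - 233 - 214: 3+6+6 = 15
The minimum is 9 m via 245 - 218 - 238 - 214.
So from 245 the first move is to 218.

218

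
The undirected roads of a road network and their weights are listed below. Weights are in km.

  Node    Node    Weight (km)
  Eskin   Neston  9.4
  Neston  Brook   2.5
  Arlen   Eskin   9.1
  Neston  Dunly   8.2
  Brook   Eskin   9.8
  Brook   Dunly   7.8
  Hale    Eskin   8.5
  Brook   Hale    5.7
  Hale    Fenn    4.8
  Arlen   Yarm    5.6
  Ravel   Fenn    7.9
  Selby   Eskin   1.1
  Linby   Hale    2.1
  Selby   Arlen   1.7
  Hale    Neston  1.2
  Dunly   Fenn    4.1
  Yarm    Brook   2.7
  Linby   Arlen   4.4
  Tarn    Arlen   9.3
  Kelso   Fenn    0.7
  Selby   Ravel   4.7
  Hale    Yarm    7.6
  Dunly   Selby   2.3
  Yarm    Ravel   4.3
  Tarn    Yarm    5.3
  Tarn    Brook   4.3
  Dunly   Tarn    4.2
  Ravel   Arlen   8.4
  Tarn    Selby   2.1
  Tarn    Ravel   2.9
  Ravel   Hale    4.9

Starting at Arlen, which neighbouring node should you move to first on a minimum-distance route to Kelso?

Enumerating some paths:
Arlen–Linby–Hale–Fenn–Kelso: 4.4+2.1+4.8+0.7 = 12
Arlen–Selby–Dunly–Fenn–Kelso: 1.7+2.3+4.1+0.7 = 8.8
Arlen–Selby–Tarn–Dunly–Fenn–Kelso: 1.7+2.1+4.2+4.1+0.7 = 12.8
Cheapest is Arlen–Selby–Dunly–Fenn–Kelso at 8.8 km.
So from Arlen the first move is to Selby.

Selby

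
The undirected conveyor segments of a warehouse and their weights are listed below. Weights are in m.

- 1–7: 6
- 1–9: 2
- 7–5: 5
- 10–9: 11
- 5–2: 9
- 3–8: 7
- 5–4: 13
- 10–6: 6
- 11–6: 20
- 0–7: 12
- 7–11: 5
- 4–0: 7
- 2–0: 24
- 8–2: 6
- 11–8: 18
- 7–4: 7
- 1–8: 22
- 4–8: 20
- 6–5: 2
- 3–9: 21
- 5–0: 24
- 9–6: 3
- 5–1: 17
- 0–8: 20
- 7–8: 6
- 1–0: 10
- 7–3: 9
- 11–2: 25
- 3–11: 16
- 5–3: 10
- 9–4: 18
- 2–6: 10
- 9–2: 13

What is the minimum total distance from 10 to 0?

21 m

Candidate routes:
10 → 6 → 9 → 1 → 0: 6+3+2+10 = 21
10 → 9 → 1 → 0: 11+2+10 = 23
10 → 6 → 5 → 7 → 0: 6+2+5+12 = 25
The minimum is 21 m via 10 → 6 → 9 → 1 → 0.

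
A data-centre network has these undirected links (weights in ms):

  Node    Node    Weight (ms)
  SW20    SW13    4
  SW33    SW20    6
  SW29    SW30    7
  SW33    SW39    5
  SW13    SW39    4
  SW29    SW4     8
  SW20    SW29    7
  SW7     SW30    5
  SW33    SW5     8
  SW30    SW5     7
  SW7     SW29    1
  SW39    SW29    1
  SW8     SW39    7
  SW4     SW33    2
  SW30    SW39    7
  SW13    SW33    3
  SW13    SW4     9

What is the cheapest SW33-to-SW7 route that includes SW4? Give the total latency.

Shortest SW33→SW4: SW33–SW4 = 2
Shortest SW4→SW7: SW4–SW29–SW7 = 9
Total via SW4: 2 + 9 = 11 ms.

11 ms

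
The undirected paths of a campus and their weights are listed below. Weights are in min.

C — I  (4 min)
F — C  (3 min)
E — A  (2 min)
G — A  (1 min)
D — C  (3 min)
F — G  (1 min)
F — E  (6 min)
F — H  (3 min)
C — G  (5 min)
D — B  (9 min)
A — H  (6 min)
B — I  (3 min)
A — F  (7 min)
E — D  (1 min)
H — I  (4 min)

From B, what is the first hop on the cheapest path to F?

Compare a few routes:
B → I → C → G → F: 3+4+5+1 = 13
B → I → C → F: 3+4+3 = 10
Cheapest is B → I → C → F at 10 min.
So from B the first move is to I.

I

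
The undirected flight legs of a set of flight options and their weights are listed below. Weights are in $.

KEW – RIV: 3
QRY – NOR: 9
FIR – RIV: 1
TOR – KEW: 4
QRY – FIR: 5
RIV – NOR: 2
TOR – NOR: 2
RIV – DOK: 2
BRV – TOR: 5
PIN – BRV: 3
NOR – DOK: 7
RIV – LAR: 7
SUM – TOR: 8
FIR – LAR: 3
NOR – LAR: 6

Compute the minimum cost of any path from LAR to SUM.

$16

Settle nodes by increasing distance from LAR:
LAR: 0
FIR: 3  (via LAR)
RIV: 4  (via FIR)
DOK: 6  (via RIV)
NOR: 6  (via LAR)
KEW: 7  (via RIV)
QRY: 8  (via FIR)
TOR: 8  (via NOR)
BRV: 13  (via TOR)
SUM: 16  (via TOR)
Shortest route: LAR–NOR–TOR–SUM = $16.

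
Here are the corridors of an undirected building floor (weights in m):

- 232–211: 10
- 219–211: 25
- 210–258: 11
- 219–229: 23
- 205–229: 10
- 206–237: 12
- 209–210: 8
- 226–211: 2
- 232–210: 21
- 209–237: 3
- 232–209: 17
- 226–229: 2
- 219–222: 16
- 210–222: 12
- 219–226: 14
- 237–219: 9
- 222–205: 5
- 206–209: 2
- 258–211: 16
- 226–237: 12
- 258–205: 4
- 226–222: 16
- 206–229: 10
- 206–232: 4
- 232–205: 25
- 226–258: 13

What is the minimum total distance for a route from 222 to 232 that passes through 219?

34 m

Best 222 to 219: 222 → 219 costing 16
Shortest 219→232: 219 → 237 → 209 → 206 → 232 = 18
Total via 219: 16 + 18 = 34 m.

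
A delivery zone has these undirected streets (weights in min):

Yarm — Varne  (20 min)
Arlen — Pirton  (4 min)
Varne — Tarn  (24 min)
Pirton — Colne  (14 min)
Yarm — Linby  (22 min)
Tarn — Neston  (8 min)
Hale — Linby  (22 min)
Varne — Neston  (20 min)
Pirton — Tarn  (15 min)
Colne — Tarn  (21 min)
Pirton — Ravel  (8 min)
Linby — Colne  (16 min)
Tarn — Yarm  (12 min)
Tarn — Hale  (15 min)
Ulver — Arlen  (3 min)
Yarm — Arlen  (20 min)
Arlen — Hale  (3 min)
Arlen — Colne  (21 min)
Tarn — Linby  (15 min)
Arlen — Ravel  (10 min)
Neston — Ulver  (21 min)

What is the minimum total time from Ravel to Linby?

Running Dijkstra from Ravel:
Ravel: 0
Pirton: 8  (via Ravel)
Arlen: 10  (via Ravel)
Hale: 13  (via Arlen)
Ulver: 13  (via Arlen)
Colne: 22  (via Pirton)
Tarn: 23  (via Pirton)
Yarm: 30  (via Arlen)
Neston: 31  (via Tarn)
Linby: 35  (via Hale)
Shortest route: Ravel–Arlen–Hale–Linby = 35 min.

35 min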